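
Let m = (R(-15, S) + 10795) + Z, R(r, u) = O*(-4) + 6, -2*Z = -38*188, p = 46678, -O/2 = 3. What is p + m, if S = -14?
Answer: 61075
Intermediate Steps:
O = -6 (O = -2*3 = -6)
Z = 3572 (Z = -(-19)*188 = -1/2*(-7144) = 3572)
R(r, u) = 30 (R(r, u) = -6*(-4) + 6 = 24 + 6 = 30)
m = 14397 (m = (30 + 10795) + 3572 = 10825 + 3572 = 14397)
p + m = 46678 + 14397 = 61075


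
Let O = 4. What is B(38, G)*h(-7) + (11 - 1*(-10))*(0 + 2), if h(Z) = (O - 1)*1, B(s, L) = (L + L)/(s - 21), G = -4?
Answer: 690/17 ≈ 40.588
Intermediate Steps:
B(s, L) = 2*L/(-21 + s) (B(s, L) = (2*L)/(-21 + s) = 2*L/(-21 + s))
h(Z) = 3 (h(Z) = (4 - 1)*1 = 3*1 = 3)
B(38, G)*h(-7) + (11 - 1*(-10))*(0 + 2) = (2*(-4)/(-21 + 38))*3 + (11 - 1*(-10))*(0 + 2) = (2*(-4)/17)*3 + (11 + 10)*2 = (2*(-4)*(1/17))*3 + 21*2 = -8/17*3 + 42 = -24/17 + 42 = 690/17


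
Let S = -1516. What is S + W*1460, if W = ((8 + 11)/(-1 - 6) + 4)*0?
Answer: -1516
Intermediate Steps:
W = 0 (W = (19/(-7) + 4)*0 = (19*(-⅐) + 4)*0 = (-19/7 + 4)*0 = (9/7)*0 = 0)
S + W*1460 = -1516 + 0*1460 = -1516 + 0 = -1516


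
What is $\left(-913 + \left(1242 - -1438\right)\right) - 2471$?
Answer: $-704$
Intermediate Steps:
$\left(-913 + \left(1242 - -1438\right)\right) - 2471 = \left(-913 + \left(1242 + 1438\right)\right) - 2471 = \left(-913 + 2680\right) - 2471 = 1767 - 2471 = -704$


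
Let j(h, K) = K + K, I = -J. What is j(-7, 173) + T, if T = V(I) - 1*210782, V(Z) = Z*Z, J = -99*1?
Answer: -200635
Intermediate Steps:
J = -99
I = 99 (I = -1*(-99) = 99)
j(h, K) = 2*K
V(Z) = Z²
T = -200981 (T = 99² - 1*210782 = 9801 - 210782 = -200981)
j(-7, 173) + T = 2*173 - 200981 = 346 - 200981 = -200635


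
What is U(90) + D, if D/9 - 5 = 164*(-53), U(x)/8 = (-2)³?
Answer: -78247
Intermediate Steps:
U(x) = -64 (U(x) = 8*(-2)³ = 8*(-8) = -64)
D = -78183 (D = 45 + 9*(164*(-53)) = 45 + 9*(-8692) = 45 - 78228 = -78183)
U(90) + D = -64 - 78183 = -78247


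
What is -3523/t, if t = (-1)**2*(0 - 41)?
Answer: 3523/41 ≈ 85.927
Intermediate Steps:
t = -41 (t = 1*(-41) = -41)
-3523/t = -3523/(-41) = -3523*(-1/41) = 3523/41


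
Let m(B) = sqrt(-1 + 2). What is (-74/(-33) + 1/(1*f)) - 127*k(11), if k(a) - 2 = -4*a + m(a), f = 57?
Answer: 3266206/627 ≈ 5209.3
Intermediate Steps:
m(B) = 1 (m(B) = sqrt(1) = 1)
k(a) = 3 - 4*a (k(a) = 2 + (-4*a + 1) = 2 + (1 - 4*a) = 3 - 4*a)
(-74/(-33) + 1/(1*f)) - 127*k(11) = (-74/(-33) + 1/(1*57)) - 127*(3 - 4*11) = (-74*(-1/33) + 1*(1/57)) - 127*(3 - 44) = (74/33 + 1/57) - 127*(-41) = 1417/627 + 5207 = 3266206/627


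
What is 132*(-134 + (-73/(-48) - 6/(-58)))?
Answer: -2026937/116 ≈ -17474.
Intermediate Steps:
132*(-134 + (-73/(-48) - 6/(-58))) = 132*(-134 + (-73*(-1/48) - 6*(-1/58))) = 132*(-134 + (73/48 + 3/29)) = 132*(-134 + 2261/1392) = 132*(-184267/1392) = -2026937/116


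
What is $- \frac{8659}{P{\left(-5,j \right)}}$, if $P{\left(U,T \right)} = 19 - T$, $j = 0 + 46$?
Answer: $\frac{8659}{27} \approx 320.7$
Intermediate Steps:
$j = 46$
$- \frac{8659}{P{\left(-5,j \right)}} = - \frac{8659}{19 - 46} = - \frac{8659}{-27} = \left(-8659\right) \left(- \frac{1}{27}\right) = \frac{8659}{27}$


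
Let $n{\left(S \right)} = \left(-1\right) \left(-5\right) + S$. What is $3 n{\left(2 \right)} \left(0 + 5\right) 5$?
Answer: $525$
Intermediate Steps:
$n{\left(S \right)} = 5 + S$
$3 n{\left(2 \right)} \left(0 + 5\right) 5 = 3 \left(5 + 2\right) \left(0 + 5\right) 5 = 3 \cdot 7 \cdot 5 \cdot 5 = 21 \cdot 25 = 525$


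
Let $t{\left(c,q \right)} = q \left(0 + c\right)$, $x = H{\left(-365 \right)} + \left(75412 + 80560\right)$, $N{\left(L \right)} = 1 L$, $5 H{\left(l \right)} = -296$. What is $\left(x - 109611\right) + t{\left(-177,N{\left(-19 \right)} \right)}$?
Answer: $\frac{248324}{5} \approx 49665.0$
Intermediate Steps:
$H{\left(l \right)} = - \frac{296}{5}$ ($H{\left(l \right)} = \frac{1}{5} \left(-296\right) = - \frac{296}{5}$)
$N{\left(L \right)} = L$
$x = \frac{779564}{5}$ ($x = - \frac{296}{5} + \left(75412 + 80560\right) = - \frac{296}{5} + 155972 = \frac{779564}{5} \approx 1.5591 \cdot 10^{5}$)
$t{\left(c,q \right)} = c q$ ($t{\left(c,q \right)} = q c = c q$)
$\left(x - 109611\right) + t{\left(-177,N{\left(-19 \right)} \right)} = \left(\frac{779564}{5} - 109611\right) - -3363 = \frac{231509}{5} + 3363 = \frac{248324}{5}$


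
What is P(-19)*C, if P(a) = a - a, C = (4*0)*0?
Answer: 0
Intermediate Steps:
C = 0 (C = 0*0 = 0)
P(a) = 0
P(-19)*C = 0*0 = 0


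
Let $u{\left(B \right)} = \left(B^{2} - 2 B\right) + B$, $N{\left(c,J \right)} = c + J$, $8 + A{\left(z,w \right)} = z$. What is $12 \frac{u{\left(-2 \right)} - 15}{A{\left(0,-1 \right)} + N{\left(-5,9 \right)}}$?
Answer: $27$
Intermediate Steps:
$A{\left(z,w \right)} = -8 + z$
$N{\left(c,J \right)} = J + c$
$u{\left(B \right)} = B^{2} - B$
$12 \frac{u{\left(-2 \right)} - 15}{A{\left(0,-1 \right)} + N{\left(-5,9 \right)}} = 12 \frac{- 2 \left(-1 - 2\right) - 15}{\left(-8 + 0\right) + \left(9 - 5\right)} = 12 \frac{\left(-2\right) \left(-3\right) - 15}{-8 + 4} = 12 \frac{6 - 15}{-4} = 12 \left(\left(-9\right) \left(- \frac{1}{4}\right)\right) = 12 \cdot \frac{9}{4} = 27$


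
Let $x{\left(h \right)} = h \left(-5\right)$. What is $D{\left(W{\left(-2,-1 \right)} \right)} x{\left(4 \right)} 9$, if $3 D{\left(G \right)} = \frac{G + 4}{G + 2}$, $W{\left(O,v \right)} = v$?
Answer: $-180$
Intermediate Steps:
$D{\left(G \right)} = \frac{4 + G}{3 \left(2 + G\right)}$ ($D{\left(G \right)} = \frac{\left(G + 4\right) \frac{1}{G + 2}}{3} = \frac{\left(4 + G\right) \frac{1}{2 + G}}{3} = \frac{\frac{1}{2 + G} \left(4 + G\right)}{3} = \frac{4 + G}{3 \left(2 + G\right)}$)
$x{\left(h \right)} = - 5 h$
$D{\left(W{\left(-2,-1 \right)} \right)} x{\left(4 \right)} 9 = \frac{4 - 1}{3 \left(2 - 1\right)} \left(\left(-5\right) 4\right) 9 = \frac{1}{3} \cdot 1^{-1} \cdot 3 \left(-20\right) 9 = \frac{1}{3} \cdot 1 \cdot 3 \left(-20\right) 9 = 1 \left(-20\right) 9 = \left(-20\right) 9 = -180$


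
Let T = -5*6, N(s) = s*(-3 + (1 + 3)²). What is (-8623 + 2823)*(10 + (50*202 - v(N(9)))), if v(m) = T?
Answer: -58812000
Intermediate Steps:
N(s) = 13*s (N(s) = s*(-3 + 4²) = s*(-3 + 16) = s*13 = 13*s)
T = -30
v(m) = -30
(-8623 + 2823)*(10 + (50*202 - v(N(9)))) = (-8623 + 2823)*(10 + (50*202 - 1*(-30))) = -5800*(10 + (10100 + 30)) = -5800*(10 + 10130) = -5800*10140 = -58812000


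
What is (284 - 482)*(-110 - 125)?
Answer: 46530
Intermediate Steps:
(284 - 482)*(-110 - 125) = -198*(-235) = 46530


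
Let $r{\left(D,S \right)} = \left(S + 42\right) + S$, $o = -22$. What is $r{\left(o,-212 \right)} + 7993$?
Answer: $7611$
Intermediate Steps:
$r{\left(D,S \right)} = 42 + 2 S$ ($r{\left(D,S \right)} = \left(42 + S\right) + S = 42 + 2 S$)
$r{\left(o,-212 \right)} + 7993 = \left(42 + 2 \left(-212\right)\right) + 7993 = \left(42 - 424\right) + 7993 = -382 + 7993 = 7611$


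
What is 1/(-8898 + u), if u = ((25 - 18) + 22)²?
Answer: -1/8057 ≈ -0.00012412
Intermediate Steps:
u = 841 (u = (7 + 22)² = 29² = 841)
1/(-8898 + u) = 1/(-8898 + 841) = 1/(-8057) = -1/8057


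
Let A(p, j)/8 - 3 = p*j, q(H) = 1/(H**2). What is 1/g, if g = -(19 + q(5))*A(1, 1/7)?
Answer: -25/11968 ≈ -0.0020889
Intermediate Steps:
q(H) = H**(-2)
A(p, j) = 24 + 8*j*p (A(p, j) = 24 + 8*(p*j) = 24 + 8*(j*p) = 24 + 8*j*p)
g = -11968/25 (g = -(19 + 5**(-2))*(24 + 8*1/7) = -(19 + 1/25)*(24 + 8*(1/7)*1) = -476*(24 + 8/7)/25 = -476*176/(25*7) = -1*11968/25 = -11968/25 ≈ -478.72)
1/g = 1/(-11968/25) = -25/11968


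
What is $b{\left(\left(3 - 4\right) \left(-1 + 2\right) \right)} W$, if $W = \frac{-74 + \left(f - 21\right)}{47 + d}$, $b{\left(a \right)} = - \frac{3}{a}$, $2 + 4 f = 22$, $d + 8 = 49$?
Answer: $- \frac{135}{44} \approx -3.0682$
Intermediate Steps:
$d = 41$ ($d = -8 + 49 = 41$)
$f = 5$ ($f = - \frac{1}{2} + \frac{1}{4} \cdot 22 = - \frac{1}{2} + \frac{11}{2} = 5$)
$W = - \frac{45}{44}$ ($W = \frac{-74 + \left(5 - 21\right)}{47 + 41} = \frac{-74 + \left(5 - 21\right)}{88} = \left(-74 - 16\right) \frac{1}{88} = \left(-90\right) \frac{1}{88} = - \frac{45}{44} \approx -1.0227$)
$b{\left(\left(3 - 4\right) \left(-1 + 2\right) \right)} W = - \frac{3}{\left(3 - 4\right) \left(-1 + 2\right)} \left(- \frac{45}{44}\right) = - \frac{3}{\left(-1\right) 1} \left(- \frac{45}{44}\right) = - \frac{3}{-1} \left(- \frac{45}{44}\right) = \left(-3\right) \left(-1\right) \left(- \frac{45}{44}\right) = 3 \left(- \frac{45}{44}\right) = - \frac{135}{44}$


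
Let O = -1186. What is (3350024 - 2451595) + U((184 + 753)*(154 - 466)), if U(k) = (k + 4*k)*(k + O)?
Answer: 429059570029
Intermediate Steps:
U(k) = 5*k*(-1186 + k) (U(k) = (k + 4*k)*(k - 1186) = (5*k)*(-1186 + k) = 5*k*(-1186 + k))
(3350024 - 2451595) + U((184 + 753)*(154 - 466)) = (3350024 - 2451595) + 5*((184 + 753)*(154 - 466))*(-1186 + (184 + 753)*(154 - 466)) = 898429 + 5*(937*(-312))*(-1186 + 937*(-312)) = 898429 + 5*(-292344)*(-1186 - 292344) = 898429 + 5*(-292344)*(-293530) = 898429 + 429058671600 = 429059570029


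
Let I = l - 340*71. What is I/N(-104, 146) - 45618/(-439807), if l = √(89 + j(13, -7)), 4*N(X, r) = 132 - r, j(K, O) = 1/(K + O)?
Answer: 21234201286/3078649 - √3210/21 ≈ 6894.5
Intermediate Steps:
N(X, r) = 33 - r/4 (N(X, r) = (132 - r)/4 = 33 - r/4)
l = √3210/6 (l = √(89 + 1/(13 - 7)) = √(89 + 1/6) = √(89 + ⅙) = √(535/6) = √3210/6 ≈ 9.4428)
I = -24140 + √3210/6 (I = √3210/6 - 340*71 = √3210/6 - 24140 = -24140 + √3210/6 ≈ -24131.)
I/N(-104, 146) - 45618/(-439807) = (-24140 + √3210/6)/(33 - ¼*146) - 45618/(-439807) = (-24140 + √3210/6)/(33 - 73/2) - 45618*(-1/439807) = (-24140 + √3210/6)/(-7/2) + 45618/439807 = (-24140 + √3210/6)*(-2/7) + 45618/439807 = (48280/7 - √3210/21) + 45618/439807 = 21234201286/3078649 - √3210/21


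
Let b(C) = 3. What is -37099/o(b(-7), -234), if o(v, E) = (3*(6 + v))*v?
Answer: -37099/81 ≈ -458.01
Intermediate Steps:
o(v, E) = v*(18 + 3*v) (o(v, E) = (18 + 3*v)*v = v*(18 + 3*v))
-37099/o(b(-7), -234) = -37099*1/(9*(6 + 3)) = -37099/(3*3*9) = -37099/81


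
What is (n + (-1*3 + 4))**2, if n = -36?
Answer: 1225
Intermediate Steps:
(n + (-1*3 + 4))**2 = (-36 + (-1*3 + 4))**2 = (-36 + (-3 + 4))**2 = (-36 + 1)**2 = (-35)**2 = 1225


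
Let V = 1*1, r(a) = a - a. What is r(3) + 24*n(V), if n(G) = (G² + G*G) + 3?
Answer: 120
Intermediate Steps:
r(a) = 0
V = 1
n(G) = 3 + 2*G² (n(G) = (G² + G²) + 3 = 2*G² + 3 = 3 + 2*G²)
r(3) + 24*n(V) = 0 + 24*(3 + 2*1²) = 0 + 24*(3 + 2*1) = 0 + 24*(3 + 2) = 0 + 24*5 = 0 + 120 = 120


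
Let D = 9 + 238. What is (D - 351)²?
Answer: 10816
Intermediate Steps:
D = 247
(D - 351)² = (247 - 351)² = (-104)² = 10816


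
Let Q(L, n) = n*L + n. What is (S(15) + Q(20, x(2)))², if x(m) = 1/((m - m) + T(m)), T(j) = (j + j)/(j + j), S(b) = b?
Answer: 1296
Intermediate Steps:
T(j) = 1 (T(j) = (2*j)/((2*j)) = (2*j)*(1/(2*j)) = 1)
x(m) = 1 (x(m) = 1/((m - m) + 1) = 1/(0 + 1) = 1/1 = 1)
Q(L, n) = n + L*n (Q(L, n) = L*n + n = n + L*n)
(S(15) + Q(20, x(2)))² = (15 + 1*(1 + 20))² = (15 + 1*21)² = (15 + 21)² = 36² = 1296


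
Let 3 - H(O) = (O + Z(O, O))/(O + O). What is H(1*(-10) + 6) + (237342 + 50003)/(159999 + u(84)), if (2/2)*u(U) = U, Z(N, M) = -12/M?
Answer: 5980669/1280664 ≈ 4.6700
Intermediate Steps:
u(U) = U
H(O) = 3 - (O - 12/O)/(2*O) (H(O) = 3 - (O - 12/O)/(O + O) = 3 - (O - 12/O)/(2*O))
H(1*(-10) + 6) + (237342 + 50003)/(159999 + u(84)) = (5/2 + 6/(1*(-10) + 6)²) + (237342 + 50003)/(159999 + 84) = (5/2 + 6/(-10 + 6)²) + 287345/160083 = (5/2 + 6/(-4)²) + 287345*(1/160083) = (5/2 + 6*(1/16)) + 287345/160083 = (5/2 + 3/8) + 287345/160083 = 23/8 + 287345/160083 = 5980669/1280664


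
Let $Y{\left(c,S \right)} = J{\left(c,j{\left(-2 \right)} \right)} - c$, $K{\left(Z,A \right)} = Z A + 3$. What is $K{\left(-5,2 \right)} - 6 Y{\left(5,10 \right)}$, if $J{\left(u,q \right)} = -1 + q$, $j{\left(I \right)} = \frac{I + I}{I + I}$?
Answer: $23$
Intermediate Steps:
$K{\left(Z,A \right)} = 3 + A Z$ ($K{\left(Z,A \right)} = A Z + 3 = 3 + A Z$)
$j{\left(I \right)} = 1$ ($j{\left(I \right)} = \frac{2 I}{2 I} = 2 I \frac{1}{2 I} = 1$)
$Y{\left(c,S \right)} = - c$ ($Y{\left(c,S \right)} = \left(-1 + 1\right) - c = 0 - c = - c$)
$K{\left(-5,2 \right)} - 6 Y{\left(5,10 \right)} = \left(3 + 2 \left(-5\right)\right) - 6 \left(\left(-1\right) 5\right) = \left(3 - 10\right) - -30 = -7 + 30 = 23$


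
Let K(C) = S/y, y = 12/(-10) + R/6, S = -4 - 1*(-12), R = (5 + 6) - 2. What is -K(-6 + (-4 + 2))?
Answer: -80/3 ≈ -26.667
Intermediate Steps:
R = 9 (R = 11 - 2 = 9)
S = 8 (S = -4 + 12 = 8)
y = 3/10 (y = 12/(-10) + 9/6 = 12*(-1/10) + 9*(1/6) = -6/5 + 3/2 = 3/10 ≈ 0.30000)
K(C) = 80/3 (K(C) = 8/(3/10) = 8*(10/3) = 80/3)
-K(-6 + (-4 + 2)) = -1*80/3 = -80/3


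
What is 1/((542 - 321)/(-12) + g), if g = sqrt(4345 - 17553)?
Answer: -204/150061 - 288*I*sqrt(3302)/1950793 ≈ -0.0013594 - 0.0084834*I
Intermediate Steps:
g = 2*I*sqrt(3302) (g = sqrt(-13208) = 2*I*sqrt(3302) ≈ 114.93*I)
1/((542 - 321)/(-12) + g) = 1/((542 - 321)/(-12) + 2*I*sqrt(3302)) = 1/(221*(-1/12) + 2*I*sqrt(3302)) = 1/(-221/12 + 2*I*sqrt(3302))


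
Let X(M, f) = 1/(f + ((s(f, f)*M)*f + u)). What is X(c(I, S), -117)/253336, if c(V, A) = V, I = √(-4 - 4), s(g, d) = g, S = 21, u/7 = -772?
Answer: -5521/387500518523224 - 13689*I*√2/193750259261612 ≈ -1.4248e-11 - 9.9918e-11*I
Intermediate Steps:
u = -5404 (u = 7*(-772) = -5404)
I = 2*I*√2 (I = √(-8) = 2*I*√2 ≈ 2.8284*I)
X(M, f) = 1/(-5404 + f + M*f²) (X(M, f) = 1/(f + ((f*M)*f - 5404)) = 1/(f + ((M*f)*f - 5404)) = 1/(f + (M*f² - 5404)) = 1/(f + (-5404 + M*f²)) = 1/(-5404 + f + M*f²))
X(c(I, S), -117)/253336 = 1/(-5404 - 117 + (2*I*√2)*(-117)²*253336) = (1/253336)/(-5404 - 117 + (2*I*√2)*13689) = (1/253336)/(-5404 - 117 + 27378*I*√2) = (1/253336)/(-5521 + 27378*I*√2) = 1/(253336*(-5521 + 27378*I*√2))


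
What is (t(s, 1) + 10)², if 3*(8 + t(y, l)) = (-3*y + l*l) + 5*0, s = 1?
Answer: 16/9 ≈ 1.7778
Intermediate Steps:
t(y, l) = -8 - y + l²/3 (t(y, l) = -8 + ((-3*y + l*l) + 5*0)/3 = -8 + ((-3*y + l²) + 0)/3 = -8 + ((l² - 3*y) + 0)/3 = -8 + (l² - 3*y)/3 = -8 + (-y + l²/3) = -8 - y + l²/3)
(t(s, 1) + 10)² = ((-8 - 1*1 + (⅓)*1²) + 10)² = ((-8 - 1 + (⅓)*1) + 10)² = ((-8 - 1 + ⅓) + 10)² = (-26/3 + 10)² = (4/3)² = 16/9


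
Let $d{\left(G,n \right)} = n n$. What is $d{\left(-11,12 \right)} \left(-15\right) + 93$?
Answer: $-2067$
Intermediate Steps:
$d{\left(G,n \right)} = n^{2}$
$d{\left(-11,12 \right)} \left(-15\right) + 93 = 12^{2} \left(-15\right) + 93 = 144 \left(-15\right) + 93 = -2160 + 93 = -2067$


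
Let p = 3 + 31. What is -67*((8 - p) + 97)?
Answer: -4757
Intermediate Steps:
p = 34
-67*((8 - p) + 97) = -67*((8 - 1*34) + 97) = -67*((8 - 34) + 97) = -67*(-26 + 97) = -67*71 = -4757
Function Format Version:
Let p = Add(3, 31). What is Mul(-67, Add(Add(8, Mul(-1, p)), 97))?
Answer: -4757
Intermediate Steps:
p = 34
Mul(-67, Add(Add(8, Mul(-1, p)), 97)) = Mul(-67, Add(Add(8, Mul(-1, 34)), 97)) = Mul(-67, Add(Add(8, -34), 97)) = Mul(-67, Add(-26, 97)) = Mul(-67, 71) = -4757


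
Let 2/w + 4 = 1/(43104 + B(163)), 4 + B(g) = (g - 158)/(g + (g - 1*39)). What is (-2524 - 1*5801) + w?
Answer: -411933526635/49478533 ≈ -8325.5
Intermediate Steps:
B(g) = -4 + (-158 + g)/(-39 + 2*g) (B(g) = -4 + (g - 158)/(g + (g - 1*39)) = -4 + (-158 + g)/(g + (g - 39)) = -4 + (-158 + g)/(g + (-39 + g)) = -4 + (-158 + g)/(-39 + 2*g))
w = -24739410/49478533 (w = 2/(-4 + 1/(43104 + (-2 - 7*163)/(-39 + 2*163))) = 2/(-4 + 1/(43104 + (-2 - 1141)/(-39 + 326))) = 2/(-4 + 1/(43104 - 1143/287)) = 2/(-4 + 1/(12369705/287)) = 2/(-4 + 287/12369705) = 2/(-49478533/12369705) = 2*(-12369705/49478533) = -24739410/49478533 ≈ -0.50000)
(-2524 - 1*5801) + w = (-2524 - 1*5801) - 24739410/49478533 = (-2524 - 5801) - 24739410/49478533 = -8325 - 24739410/49478533 = -411933526635/49478533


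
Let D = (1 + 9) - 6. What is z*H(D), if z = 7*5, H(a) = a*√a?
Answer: 280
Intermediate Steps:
D = 4 (D = 10 - 6 = 4)
H(a) = a^(3/2)
z = 35
z*H(D) = 35*4^(3/2) = 35*8 = 280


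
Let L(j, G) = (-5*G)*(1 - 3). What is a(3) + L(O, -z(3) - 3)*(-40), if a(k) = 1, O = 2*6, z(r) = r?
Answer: 2401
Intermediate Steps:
O = 12
L(j, G) = 10*G (L(j, G) = -5*G*(-2) = 10*G)
a(3) + L(O, -z(3) - 3)*(-40) = 1 + (10*(-1*3 - 3))*(-40) = 1 + (10*(-3 - 3))*(-40) = 1 + (10*(-6))*(-40) = 1 - 60*(-40) = 1 + 2400 = 2401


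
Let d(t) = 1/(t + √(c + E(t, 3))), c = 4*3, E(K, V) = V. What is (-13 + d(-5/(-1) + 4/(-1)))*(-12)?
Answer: 1098/7 - 6*√15/7 ≈ 153.54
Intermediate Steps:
c = 12
d(t) = 1/(t + √15) (d(t) = 1/(t + √(12 + 3)) = 1/(t + √15))
(-13 + d(-5/(-1) + 4/(-1)))*(-12) = (-13 + 1/((-5/(-1) + 4/(-1)) + √15))*(-12) = (-13 + 1/((-5*(-1) + 4*(-1)) + √15))*(-12) = (-13 + 1/((5 - 4) + √15))*(-12) = (-13 + 1/(1 + √15))*(-12) = 156 - 12/(1 + √15)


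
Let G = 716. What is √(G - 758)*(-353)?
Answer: -353*I*√42 ≈ -2287.7*I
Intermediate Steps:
√(G - 758)*(-353) = √(716 - 758)*(-353) = √(-42)*(-353) = (I*√42)*(-353) = -353*I*√42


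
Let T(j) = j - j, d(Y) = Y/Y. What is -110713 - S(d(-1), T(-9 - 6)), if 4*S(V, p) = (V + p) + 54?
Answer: -442907/4 ≈ -1.1073e+5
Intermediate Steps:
d(Y) = 1
T(j) = 0
S(V, p) = 27/2 + V/4 + p/4 (S(V, p) = ((V + p) + 54)/4 = (54 + V + p)/4 = 27/2 + V/4 + p/4)
-110713 - S(d(-1), T(-9 - 6)) = -110713 - (27/2 + (1/4)*1 + (1/4)*0) = -110713 - (27/2 + 1/4 + 0) = -110713 - 1*55/4 = -110713 - 55/4 = -442907/4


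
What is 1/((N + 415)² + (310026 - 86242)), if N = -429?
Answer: 1/223980 ≈ 4.4647e-6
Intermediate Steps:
1/((N + 415)² + (310026 - 86242)) = 1/((-429 + 415)² + (310026 - 86242)) = 1/((-14)² + 223784) = 1/(196 + 223784) = 1/223980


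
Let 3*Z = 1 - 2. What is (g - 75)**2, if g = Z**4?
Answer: 36893476/6561 ≈ 5623.1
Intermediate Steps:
Z = -1/3 (Z = (1 - 2)/3 = (1/3)*(-1) = -1/3 ≈ -0.33333)
g = 1/81 (g = (-1/3)**4 = 1/81 ≈ 0.012346)
(g - 75)**2 = (1/81 - 75)**2 = (-6074/81)**2 = 36893476/6561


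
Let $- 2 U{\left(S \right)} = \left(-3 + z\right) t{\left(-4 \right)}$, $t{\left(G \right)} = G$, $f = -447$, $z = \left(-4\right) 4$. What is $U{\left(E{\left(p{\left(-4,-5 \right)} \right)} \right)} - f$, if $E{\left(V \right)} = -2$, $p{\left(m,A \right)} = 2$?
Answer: $409$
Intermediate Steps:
$z = -16$
$U{\left(S \right)} = -38$ ($U{\left(S \right)} = - \frac{\left(-3 - 16\right) \left(-4\right)}{2} = - \frac{\left(-19\right) \left(-4\right)}{2} = \left(- \frac{1}{2}\right) 76 = -38$)
$U{\left(E{\left(p{\left(-4,-5 \right)} \right)} \right)} - f = -38 - -447 = -38 + 447 = 409$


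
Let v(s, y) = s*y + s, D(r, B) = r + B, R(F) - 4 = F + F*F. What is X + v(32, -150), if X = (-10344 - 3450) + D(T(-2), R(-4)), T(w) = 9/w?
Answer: -37101/2 ≈ -18551.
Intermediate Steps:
R(F) = 4 + F + F² (R(F) = 4 + (F + F*F) = 4 + (F + F²) = 4 + F + F²)
D(r, B) = B + r
v(s, y) = s + s*y
X = -27565/2 (X = (-10344 - 3450) + ((4 - 4 + (-4)²) + 9/(-2)) = -13794 + ((4 - 4 + 16) + 9*(-½)) = -13794 + (16 - 9/2) = -13794 + 23/2 = -27565/2 ≈ -13783.)
X + v(32, -150) = -27565/2 + 32*(1 - 150) = -27565/2 + 32*(-149) = -27565/2 - 4768 = -37101/2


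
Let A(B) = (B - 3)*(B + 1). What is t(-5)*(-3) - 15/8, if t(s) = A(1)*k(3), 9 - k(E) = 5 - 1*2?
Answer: 561/8 ≈ 70.125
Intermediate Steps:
A(B) = (1 + B)*(-3 + B) (A(B) = (-3 + B)*(1 + B) = (1 + B)*(-3 + B))
k(E) = 6 (k(E) = 9 - (5 - 1*2) = 9 - (5 - 2) = 9 - 1*3 = 9 - 3 = 6)
t(s) = -24 (t(s) = (-3 + 1**2 - 2*1)*6 = (-3 + 1 - 2)*6 = -4*6 = -24)
t(-5)*(-3) - 15/8 = -24*(-3) - 15/8 = 72 - 15*1/8 = 72 - 15/8 = 561/8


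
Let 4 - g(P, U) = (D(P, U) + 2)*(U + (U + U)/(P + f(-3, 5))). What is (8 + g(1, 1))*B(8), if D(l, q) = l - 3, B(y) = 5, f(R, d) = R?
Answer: 60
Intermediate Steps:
D(l, q) = -3 + l
g(P, U) = 4 - (-1 + P)*(U + 2*U/(-3 + P)) (g(P, U) = 4 - ((-3 + P) + 2)*(U + (U + U)/(P - 3)) = 4 - (-1 + P)*(U + (2*U)/(-3 + P)) = 4 - (-1 + P)*(U + 2*U/(-3 + P)))
(8 + g(1, 1))*B(8) = (8 + (-12 - 1*1 + 4*1 - 1*1*1² + 2*1*1)/(-3 + 1))*5 = (8 + (-12 - 1 + 4 - 1*1*1 + 2)/(-2))*5 = (8 - (-12 - 1 + 4 - 1 + 2)/2)*5 = (8 - ½*(-8))*5 = (8 + 4)*5 = 12*5 = 60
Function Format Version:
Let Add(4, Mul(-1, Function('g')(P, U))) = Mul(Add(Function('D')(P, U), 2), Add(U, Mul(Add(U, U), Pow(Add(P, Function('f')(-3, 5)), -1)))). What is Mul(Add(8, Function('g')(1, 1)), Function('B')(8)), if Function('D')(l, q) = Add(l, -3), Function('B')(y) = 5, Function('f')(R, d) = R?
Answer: 60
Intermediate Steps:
Function('D')(l, q) = Add(-3, l)
Function('g')(P, U) = Add(4, Mul(-1, Add(-1, P), Add(U, Mul(2, U, Pow(Add(-3, P), -1))))) (Function('g')(P, U) = Add(4, Mul(-1, Mul(Add(Add(-3, P), 2), Add(U, Mul(Add(U, U), Pow(Add(P, -3), -1)))))) = Add(4, Mul(-1, Mul(Add(-1, P), Add(U, Mul(Mul(2, U), Pow(Add(-3, P), -1)))))) = Add(4, Mul(-1, Mul(Add(-1, P), Add(U, Mul(2, U, Pow(Add(-3, P), -1)))))) = Add(4, Mul(-1, Add(-1, P), Add(U, Mul(2, U, Pow(Add(-3, P), -1))))))
Mul(Add(8, Function('g')(1, 1)), Function('B')(8)) = Mul(Add(8, Mul(Pow(Add(-3, 1), -1), Add(-12, Mul(-1, 1), Mul(4, 1), Mul(-1, 1, Pow(1, 2)), Mul(2, 1, 1)))), 5) = Mul(Add(8, Mul(Pow(-2, -1), Add(-12, -1, 4, Mul(-1, 1, 1), 2))), 5) = Mul(Add(8, Mul(Rational(-1, 2), Add(-12, -1, 4, -1, 2))), 5) = Mul(Add(8, Mul(Rational(-1, 2), -8)), 5) = Mul(Add(8, 4), 5) = Mul(12, 5) = 60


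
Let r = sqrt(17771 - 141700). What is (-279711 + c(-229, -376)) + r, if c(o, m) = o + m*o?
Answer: -193836 + I*sqrt(123929) ≈ -1.9384e+5 + 352.04*I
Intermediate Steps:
r = I*sqrt(123929) (r = sqrt(-123929) = I*sqrt(123929) ≈ 352.04*I)
(-279711 + c(-229, -376)) + r = (-279711 - 229*(1 - 376)) + I*sqrt(123929) = (-279711 - 229*(-375)) + I*sqrt(123929) = (-279711 + 85875) + I*sqrt(123929) = -193836 + I*sqrt(123929)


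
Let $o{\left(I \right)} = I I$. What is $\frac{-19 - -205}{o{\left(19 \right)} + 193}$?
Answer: $\frac{93}{277} \approx 0.33574$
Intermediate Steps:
$o{\left(I \right)} = I^{2}$
$\frac{-19 - -205}{o{\left(19 \right)} + 193} = \frac{-19 - -205}{19^{2} + 193} = \frac{-19 + \left(-38 + 243\right)}{361 + 193} = \frac{-19 + 205}{554} = 186 \cdot \frac{1}{554} = \frac{93}{277}$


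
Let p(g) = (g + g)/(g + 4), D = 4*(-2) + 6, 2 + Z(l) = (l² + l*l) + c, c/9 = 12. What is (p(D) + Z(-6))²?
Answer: 30976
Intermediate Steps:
c = 108 (c = 9*12 = 108)
Z(l) = 106 + 2*l² (Z(l) = -2 + ((l² + l*l) + 108) = -2 + ((l² + l²) + 108) = -2 + (2*l² + 108) = -2 + (108 + 2*l²) = 106 + 2*l²)
D = -2 (D = -8 + 6 = -2)
p(g) = 2*g/(4 + g) (p(g) = (2*g)/(4 + g) = 2*g/(4 + g))
(p(D) + Z(-6))² = (2*(-2)/(4 - 2) + (106 + 2*(-6)²))² = (2*(-2)/2 + (106 + 2*36))² = (2*(-2)*(½) + (106 + 72))² = (-2 + 178)² = 176² = 30976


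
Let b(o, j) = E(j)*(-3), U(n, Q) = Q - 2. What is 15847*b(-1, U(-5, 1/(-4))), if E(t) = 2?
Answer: -95082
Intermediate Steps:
U(n, Q) = -2 + Q
b(o, j) = -6 (b(o, j) = 2*(-3) = -6)
15847*b(-1, U(-5, 1/(-4))) = 15847*(-6) = -95082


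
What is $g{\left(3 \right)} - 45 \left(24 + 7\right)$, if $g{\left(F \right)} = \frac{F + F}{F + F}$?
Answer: $-1394$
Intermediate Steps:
$g{\left(F \right)} = 1$ ($g{\left(F \right)} = \frac{2 F}{2 F} = 2 F \frac{1}{2 F} = 1$)
$g{\left(3 \right)} - 45 \left(24 + 7\right) = 1 - 45 \left(24 + 7\right) = 1 - 1395 = -1394$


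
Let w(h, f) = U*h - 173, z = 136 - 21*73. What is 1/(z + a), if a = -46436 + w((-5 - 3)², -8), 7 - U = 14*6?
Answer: -1/52934 ≈ -1.8891e-5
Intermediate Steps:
U = -77 (U = 7 - 14*6 = 7 - 1*84 = 7 - 84 = -77)
z = -1397 (z = 136 - 1533 = -1397)
w(h, f) = -173 - 77*h (w(h, f) = -77*h - 173 = -173 - 77*h)
a = -51537 (a = -46436 + (-173 - 77*(-5 - 3)²) = -46436 + (-173 - 77*(-8)²) = -46436 + (-173 - 77*64) = -46436 + (-173 - 4928) = -46436 - 5101 = -51537)
1/(z + a) = 1/(-1397 - 51537) = 1/(-52934) = -1/52934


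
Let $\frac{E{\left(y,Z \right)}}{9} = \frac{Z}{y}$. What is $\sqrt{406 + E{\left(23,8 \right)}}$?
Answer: $\frac{\sqrt{216430}}{23} \approx 20.227$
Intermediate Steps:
$E{\left(y,Z \right)} = \frac{9 Z}{y}$ ($E{\left(y,Z \right)} = 9 \frac{Z}{y} = \frac{9 Z}{y}$)
$\sqrt{406 + E{\left(23,8 \right)}} = \sqrt{406 + 9 \cdot 8 \cdot \frac{1}{23}} = \sqrt{406 + \frac{72}{23}} = \sqrt{\frac{9410}{23}} = \frac{\sqrt{216430}}{23}$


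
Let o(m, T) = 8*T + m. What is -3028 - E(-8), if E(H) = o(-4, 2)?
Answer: -3040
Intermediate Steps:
o(m, T) = m + 8*T
E(H) = 12 (E(H) = -4 + 8*2 = -4 + 16 = 12)
-3028 - E(-8) = -3028 - 1*12 = -3028 - 12 = -3040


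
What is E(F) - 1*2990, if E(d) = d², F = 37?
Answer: -1621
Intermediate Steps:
E(F) - 1*2990 = 37² - 1*2990 = 1369 - 2990 = -1621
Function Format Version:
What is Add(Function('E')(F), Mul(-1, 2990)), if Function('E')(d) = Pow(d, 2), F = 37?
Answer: -1621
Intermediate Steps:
Add(Function('E')(F), Mul(-1, 2990)) = Add(Pow(37, 2), Mul(-1, 2990)) = Add(1369, -2990) = -1621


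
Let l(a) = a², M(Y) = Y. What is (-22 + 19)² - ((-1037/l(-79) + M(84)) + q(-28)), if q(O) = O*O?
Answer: -5359982/6241 ≈ -858.83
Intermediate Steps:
q(O) = O²
(-22 + 19)² - ((-1037/l(-79) + M(84)) + q(-28)) = (-22 + 19)² - ((-1037/((-79)²) + 84) + (-28)²) = (-3)² - ((-1037/6241 + 84) + 784) = 9 - ((-1037*1/6241 + 84) + 784) = 9 - ((-1037/6241 + 84) + 784) = 9 - (523207/6241 + 784) = 9 - 1*5416151/6241 = 9 - 5416151/6241 = -5359982/6241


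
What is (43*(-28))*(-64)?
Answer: 77056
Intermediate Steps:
(43*(-28))*(-64) = -1204*(-64) = 77056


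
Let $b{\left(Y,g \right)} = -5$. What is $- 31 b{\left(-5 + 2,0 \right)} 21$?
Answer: $3255$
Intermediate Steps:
$- 31 b{\left(-5 + 2,0 \right)} 21 = \left(-31\right) \left(-5\right) 21 = 155 \cdot 21 = 3255$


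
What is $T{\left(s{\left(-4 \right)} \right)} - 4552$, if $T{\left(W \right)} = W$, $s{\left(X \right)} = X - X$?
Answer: $-4552$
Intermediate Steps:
$s{\left(X \right)} = 0$
$T{\left(s{\left(-4 \right)} \right)} - 4552 = 0 - 4552 = -4552$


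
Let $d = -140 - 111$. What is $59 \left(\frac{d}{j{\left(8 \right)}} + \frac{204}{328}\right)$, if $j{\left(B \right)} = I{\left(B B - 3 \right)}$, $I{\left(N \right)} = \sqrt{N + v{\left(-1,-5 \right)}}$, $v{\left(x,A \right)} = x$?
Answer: $\frac{3009}{82} - \frac{14809 \sqrt{15}}{30} \approx -1875.1$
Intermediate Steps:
$d = -251$
$I{\left(N \right)} = \sqrt{-1 + N}$ ($I{\left(N \right)} = \sqrt{N - 1} = \sqrt{-1 + N}$)
$j{\left(B \right)} = \sqrt{-4 + B^{2}}$ ($j{\left(B \right)} = \sqrt{-1 + \left(B B - 3\right)} = \sqrt{-1 + \left(B^{2} - 3\right)} = \sqrt{-1 + \left(-3 + B^{2}\right)} = \sqrt{-4 + B^{2}}$)
$59 \left(\frac{d}{j{\left(8 \right)}} + \frac{204}{328}\right) = 59 \left(- \frac{251}{\sqrt{-4 + 8^{2}}} + \frac{204}{328}\right) = 59 \left(- \frac{251}{\sqrt{-4 + 64}} + 204 \cdot \frac{1}{328}\right) = 59 \left(- \frac{251}{\sqrt{60}} + \frac{51}{82}\right) = 59 \left(- \frac{251}{2 \sqrt{15}} + \frac{51}{82}\right) = 59 \left(- 251 \frac{\sqrt{15}}{30} + \frac{51}{82}\right) = 59 \left(- \frac{251 \sqrt{15}}{30} + \frac{51}{82}\right) = 59 \left(\frac{51}{82} - \frac{251 \sqrt{15}}{30}\right) = \frac{3009}{82} - \frac{14809 \sqrt{15}}{30}$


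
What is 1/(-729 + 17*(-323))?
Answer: -1/6220 ≈ -0.00016077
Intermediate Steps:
1/(-729 + 17*(-323)) = 1/(-729 - 5491) = 1/(-6220) = -1/6220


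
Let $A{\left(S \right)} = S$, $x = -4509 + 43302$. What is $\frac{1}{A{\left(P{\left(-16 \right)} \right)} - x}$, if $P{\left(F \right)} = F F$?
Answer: $- \frac{1}{38537} \approx -2.5949 \cdot 10^{-5}$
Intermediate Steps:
$P{\left(F \right)} = F^{2}$
$x = 38793$
$\frac{1}{A{\left(P{\left(-16 \right)} \right)} - x} = \frac{1}{\left(-16\right)^{2} - 38793} = \frac{1}{256 - 38793} = \frac{1}{-38537} = - \frac{1}{38537}$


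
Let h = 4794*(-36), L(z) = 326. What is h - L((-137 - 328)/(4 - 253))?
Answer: -172910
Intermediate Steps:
h = -172584
h - L((-137 - 328)/(4 - 253)) = -172584 - 1*326 = -172584 - 326 = -172910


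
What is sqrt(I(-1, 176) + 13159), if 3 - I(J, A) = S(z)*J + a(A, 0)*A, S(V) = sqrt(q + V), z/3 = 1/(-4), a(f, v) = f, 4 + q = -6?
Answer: sqrt(-71256 + 2*I*sqrt(43))/2 ≈ 0.012283 + 133.47*I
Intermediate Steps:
q = -10 (q = -4 - 6 = -10)
z = -3/4 (z = 3/(-4) = 3*(-1/4) = -3/4 ≈ -0.75000)
S(V) = sqrt(-10 + V)
I(J, A) = 3 - A**2 - I*J*sqrt(43)/2 (I(J, A) = 3 - (sqrt(-10 - 3/4)*J + A*A) = 3 - (sqrt(-43/4)*J + A**2) = 3 - ((I*sqrt(43)/2)*J + A**2) = 3 - (I*J*sqrt(43)/2 + A**2) = 3 - (A**2 + I*J*sqrt(43)/2) = 3 + (-A**2 - I*J*sqrt(43)/2) = 3 - A**2 - I*J*sqrt(43)/2)
sqrt(I(-1, 176) + 13159) = sqrt((3 - 1*176**2 - 1/2*I*(-1)*sqrt(43)) + 13159) = sqrt((3 - 1*30976 + I*sqrt(43)/2) + 13159) = sqrt((3 - 30976 + I*sqrt(43)/2) + 13159) = sqrt((-30973 + I*sqrt(43)/2) + 13159) = sqrt(-17814 + I*sqrt(43)/2)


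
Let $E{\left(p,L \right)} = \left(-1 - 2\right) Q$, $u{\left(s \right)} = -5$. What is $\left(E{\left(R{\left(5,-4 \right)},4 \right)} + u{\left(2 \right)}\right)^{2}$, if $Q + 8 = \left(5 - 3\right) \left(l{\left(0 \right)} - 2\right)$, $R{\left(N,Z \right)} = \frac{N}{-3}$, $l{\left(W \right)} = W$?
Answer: $961$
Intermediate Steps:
$R{\left(N,Z \right)} = - \frac{N}{3}$ ($R{\left(N,Z \right)} = N \left(- \frac{1}{3}\right) = - \frac{N}{3}$)
$Q = -12$ ($Q = -8 + \left(5 - 3\right) \left(0 - 2\right) = -8 + 2 \left(-2\right) = -8 - 4 = -12$)
$E{\left(p,L \right)} = 36$ ($E{\left(p,L \right)} = \left(-1 - 2\right) \left(-12\right) = \left(-3\right) \left(-12\right) = 36$)
$\left(E{\left(R{\left(5,-4 \right)},4 \right)} + u{\left(2 \right)}\right)^{2} = \left(36 - 5\right)^{2} = 31^{2} = 961$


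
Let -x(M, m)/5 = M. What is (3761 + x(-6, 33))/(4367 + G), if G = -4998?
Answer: -3791/631 ≈ -6.0079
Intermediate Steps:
x(M, m) = -5*M
(3761 + x(-6, 33))/(4367 + G) = (3761 - 5*(-6))/(4367 - 4998) = (3761 + 30)/(-631) = 3791*(-1/631) = -3791/631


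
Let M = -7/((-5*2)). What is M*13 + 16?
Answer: 251/10 ≈ 25.100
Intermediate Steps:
M = 7/10 (M = -7/(-10) = -7*(-1/10) = 7/10 ≈ 0.70000)
M*13 + 16 = (7/10)*13 + 16 = 91/10 + 16 = 251/10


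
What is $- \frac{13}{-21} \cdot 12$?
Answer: $\frac{52}{7} \approx 7.4286$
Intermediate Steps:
$- \frac{13}{-21} \cdot 12 = \left(-13\right) \left(- \frac{1}{21}\right) 12 = \frac{13}{21} \cdot 12 = \frac{52}{7}$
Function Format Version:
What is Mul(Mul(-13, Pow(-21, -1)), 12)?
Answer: Rational(52, 7) ≈ 7.4286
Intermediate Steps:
Mul(Mul(-13, Pow(-21, -1)), 12) = Mul(Mul(-13, Rational(-1, 21)), 12) = Mul(Rational(13, 21), 12) = Rational(52, 7)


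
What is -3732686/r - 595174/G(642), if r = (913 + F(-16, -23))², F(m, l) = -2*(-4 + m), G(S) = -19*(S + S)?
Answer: 224739887855/11078333382 ≈ 20.286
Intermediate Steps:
G(S) = -38*S
F(m, l) = 8 - 2*m
r = 908209 (r = (913 + (8 - 2*(-16)))² = (913 + (8 + 32))² = (913 + 40)² = 953² = 908209)
-3732686/r - 595174/G(642) = -3732686/908209 - 595174/((-38*642)) = -3732686*1/908209 - 595174/(-24396) = -3732686/908209 - 595174*(-1/24396) = -3732686/908209 + 297587/12198 = 224739887855/11078333382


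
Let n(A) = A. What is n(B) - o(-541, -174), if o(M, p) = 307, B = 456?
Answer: 149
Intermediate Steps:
n(B) - o(-541, -174) = 456 - 1*307 = 456 - 307 = 149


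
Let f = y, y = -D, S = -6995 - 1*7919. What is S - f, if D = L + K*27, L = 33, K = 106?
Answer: -12019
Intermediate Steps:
D = 2895 (D = 33 + 106*27 = 33 + 2862 = 2895)
S = -14914 (S = -6995 - 7919 = -14914)
y = -2895 (y = -1*2895 = -2895)
f = -2895
S - f = -14914 - 1*(-2895) = -14914 + 2895 = -12019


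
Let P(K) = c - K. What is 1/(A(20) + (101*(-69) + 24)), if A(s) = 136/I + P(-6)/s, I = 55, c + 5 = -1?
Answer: -55/381839 ≈ -0.00014404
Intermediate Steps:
c = -6 (c = -5 - 1 = -6)
P(K) = -6 - K
A(s) = 136/55 (A(s) = 136/55 + (-6 - 1*(-6))/s = 136*(1/55) + (-6 + 6)/s = 136/55 + 0/s = 136/55 + 0 = 136/55)
1/(A(20) + (101*(-69) + 24)) = 1/(136/55 + (101*(-69) + 24)) = 1/(136/55 + (-6969 + 24)) = 1/(136/55 - 6945) = 1/(-381839/55) = -55/381839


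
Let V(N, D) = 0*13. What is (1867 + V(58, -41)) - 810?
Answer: 1057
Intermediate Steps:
V(N, D) = 0
(1867 + V(58, -41)) - 810 = (1867 + 0) - 810 = 1867 - 810 = 1057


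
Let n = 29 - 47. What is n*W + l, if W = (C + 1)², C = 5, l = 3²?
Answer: -639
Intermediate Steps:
l = 9
n = -18
W = 36 (W = (5 + 1)² = 6² = 36)
n*W + l = -18*36 + 9 = -648 + 9 = -639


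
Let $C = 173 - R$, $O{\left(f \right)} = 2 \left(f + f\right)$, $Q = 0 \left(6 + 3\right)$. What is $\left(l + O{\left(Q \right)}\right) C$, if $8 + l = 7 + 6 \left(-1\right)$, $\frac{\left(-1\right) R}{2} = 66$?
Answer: $-2135$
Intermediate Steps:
$R = -132$ ($R = \left(-2\right) 66 = -132$)
$Q = 0$ ($Q = 0 \cdot 9 = 0$)
$O{\left(f \right)} = 4 f$ ($O{\left(f \right)} = 2 \cdot 2 f = 4 f$)
$C = 305$ ($C = 173 - -132 = 173 + 132 = 305$)
$l = -7$ ($l = -8 + \left(7 + 6 \left(-1\right)\right) = -8 + \left(7 - 6\right) = -8 + 1 = -7$)
$\left(l + O{\left(Q \right)}\right) C = \left(-7 + 4 \cdot 0\right) 305 = \left(-7 + 0\right) 305 = \left(-7\right) 305 = -2135$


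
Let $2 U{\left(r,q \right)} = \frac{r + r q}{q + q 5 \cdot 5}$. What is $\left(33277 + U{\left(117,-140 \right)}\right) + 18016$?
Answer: $\frac{28725331}{560} \approx 51295.0$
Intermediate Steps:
$U{\left(r,q \right)} = \frac{r + q r}{52 q}$ ($U{\left(r,q \right)} = \frac{\left(r + r q\right) \frac{1}{q + q 5 \cdot 5}}{2} = \frac{\left(r + q r\right) \frac{1}{q + 5 q 5}}{2} = \frac{\left(r + q r\right) \frac{1}{q + 25 q}}{2} = \frac{\left(r + q r\right) \frac{1}{26 q}}{2} = \frac{\frac{1}{26} \frac{1}{q} \left(r + q r\right)}{2} = \frac{r + q r}{52 q}$)
$\left(33277 + U{\left(117,-140 \right)}\right) + 18016 = \left(33277 + \frac{1}{52} \cdot 117 \frac{1}{-140} \left(1 - 140\right)\right) + 18016 = \left(33277 + \frac{1}{52} \cdot 117 \left(- \frac{1}{140}\right) \left(-139\right)\right) + 18016 = \left(33277 + \frac{1251}{560}\right) + 18016 = \frac{18636371}{560} + 18016 = \frac{28725331}{560}$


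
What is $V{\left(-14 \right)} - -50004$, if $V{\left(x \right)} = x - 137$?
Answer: $49853$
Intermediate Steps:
$V{\left(x \right)} = -137 + x$
$V{\left(-14 \right)} - -50004 = \left(-137 - 14\right) - -50004 = -151 + 50004 = 49853$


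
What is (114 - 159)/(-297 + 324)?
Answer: -5/3 ≈ -1.6667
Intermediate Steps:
(114 - 159)/(-297 + 324) = -45/27 = -45*1/27 = -5/3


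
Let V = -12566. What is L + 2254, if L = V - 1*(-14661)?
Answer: 4349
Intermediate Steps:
L = 2095 (L = -12566 - 1*(-14661) = -12566 + 14661 = 2095)
L + 2254 = 2095 + 2254 = 4349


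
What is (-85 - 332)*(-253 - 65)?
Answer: 132606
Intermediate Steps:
(-85 - 332)*(-253 - 65) = -417*(-318) = 132606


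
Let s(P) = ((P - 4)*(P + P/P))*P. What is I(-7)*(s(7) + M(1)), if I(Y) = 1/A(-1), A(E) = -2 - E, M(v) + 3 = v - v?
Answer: -165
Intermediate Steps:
M(v) = -3 (M(v) = -3 + (v - v) = -3 + 0 = -3)
I(Y) = -1 (I(Y) = 1/(-2 - 1*(-1)) = 1/(-2 + 1) = 1/(-1) = 1*(-1) = -1)
s(P) = P*(1 + P)*(-4 + P) (s(P) = ((-4 + P)*(P + 1))*P = ((-4 + P)*(1 + P))*P = ((1 + P)*(-4 + P))*P = P*(1 + P)*(-4 + P))
I(-7)*(s(7) + M(1)) = -(7*(-4 + 7² - 3*7) - 3) = -(7*(-4 + 49 - 21) - 3) = -(7*24 - 3) = -(168 - 3) = -1*165 = -165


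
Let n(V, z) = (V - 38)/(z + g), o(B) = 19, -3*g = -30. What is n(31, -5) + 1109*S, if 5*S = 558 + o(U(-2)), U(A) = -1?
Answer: 639886/5 ≈ 1.2798e+5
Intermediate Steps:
g = 10 (g = -1/3*(-30) = 10)
S = 577/5 (S = (558 + 19)/5 = (1/5)*577 = 577/5 ≈ 115.40)
n(V, z) = (-38 + V)/(10 + z) (n(V, z) = (V - 38)/(z + 10) = (-38 + V)/(10 + z))
n(31, -5) + 1109*S = (-38 + 31)/(10 - 5) + 1109*(577/5) = -7/5 + 639893/5 = 639886/5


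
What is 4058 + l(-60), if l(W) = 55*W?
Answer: 758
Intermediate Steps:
4058 + l(-60) = 4058 + 55*(-60) = 4058 - 3300 = 758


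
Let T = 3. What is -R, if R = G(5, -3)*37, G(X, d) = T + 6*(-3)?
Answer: 555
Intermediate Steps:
G(X, d) = -15 (G(X, d) = 3 + 6*(-3) = 3 - 18 = -15)
R = -555 (R = -15*37 = -555)
-R = -1*(-555) = 555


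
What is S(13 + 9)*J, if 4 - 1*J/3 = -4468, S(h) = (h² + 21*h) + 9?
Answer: 12812280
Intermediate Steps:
S(h) = 9 + h² + 21*h
J = 13416 (J = 12 - 3*(-4468) = 12 + 13404 = 13416)
S(13 + 9)*J = (9 + (13 + 9)² + 21*(13 + 9))*13416 = (9 + 22² + 21*22)*13416 = (9 + 484 + 462)*13416 = 955*13416 = 12812280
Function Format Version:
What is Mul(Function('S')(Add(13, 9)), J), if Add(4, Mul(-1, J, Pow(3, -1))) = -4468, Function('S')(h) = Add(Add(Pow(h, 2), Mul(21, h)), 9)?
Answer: 12812280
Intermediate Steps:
Function('S')(h) = Add(9, Pow(h, 2), Mul(21, h))
J = 13416 (J = Add(12, Mul(-3, -4468)) = Add(12, 13404) = 13416)
Mul(Function('S')(Add(13, 9)), J) = Mul(Add(9, Pow(Add(13, 9), 2), Mul(21, Add(13, 9))), 13416) = Mul(Add(9, Pow(22, 2), Mul(21, 22)), 13416) = Mul(Add(9, 484, 462), 13416) = Mul(955, 13416) = 12812280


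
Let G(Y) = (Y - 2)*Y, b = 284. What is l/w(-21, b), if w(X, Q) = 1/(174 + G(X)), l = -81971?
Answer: -53854947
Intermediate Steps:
G(Y) = Y*(-2 + Y) (G(Y) = (-2 + Y)*Y = Y*(-2 + Y))
w(X, Q) = 1/(174 + X*(-2 + X))
l/w(-21, b) = -(14262954 - 1721391*(-2 - 21)) = -81971/(1/(174 - 21*(-23))) = -81971/(1/(174 + 483)) = -81971/(1/657) = -81971/1/657 = -81971*657 = -53854947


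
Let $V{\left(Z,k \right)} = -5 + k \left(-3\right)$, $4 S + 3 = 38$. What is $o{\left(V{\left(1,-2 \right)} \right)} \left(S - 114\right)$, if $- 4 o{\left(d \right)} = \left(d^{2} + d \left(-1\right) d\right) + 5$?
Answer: $\frac{2105}{16} \approx 131.56$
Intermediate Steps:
$S = \frac{35}{4}$ ($S = - \frac{3}{4} + \frac{1}{4} \cdot 38 = - \frac{3}{4} + \frac{19}{2} = \frac{35}{4} \approx 8.75$)
$V{\left(Z,k \right)} = -5 - 3 k$
$o{\left(d \right)} = - \frac{5}{4}$ ($o{\left(d \right)} = - \frac{\left(d^{2} + d \left(-1\right) d\right) + 5}{4} = - \frac{\left(d^{2} + - d d\right) + 5}{4} = - \frac{\left(d^{2} - d^{2}\right) + 5}{4} = - \frac{0 + 5}{4} = \left(- \frac{1}{4}\right) 5 = - \frac{5}{4}$)
$o{\left(V{\left(1,-2 \right)} \right)} \left(S - 114\right) = - \frac{5 \left(\frac{35}{4} - 114\right)}{4} = \left(- \frac{5}{4}\right) \left(- \frac{421}{4}\right) = \frac{2105}{16}$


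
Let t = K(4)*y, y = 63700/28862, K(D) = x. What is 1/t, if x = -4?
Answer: -14431/127400 ≈ -0.11327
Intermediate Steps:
K(D) = -4
y = 31850/14431 (y = 63700*(1/28862) = 31850/14431 ≈ 2.2071)
t = -127400/14431 (t = -4*31850/14431 = -127400/14431 ≈ -8.8282)
1/t = 1/(-127400/14431) = -14431/127400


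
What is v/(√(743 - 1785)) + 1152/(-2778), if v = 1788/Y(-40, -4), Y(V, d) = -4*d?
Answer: -192/463 - 447*I*√1042/4168 ≈ -0.41469 - 3.4619*I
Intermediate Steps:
v = 447/4 (v = 1788/((-4*(-4))) = 1788/16 = 1788*(1/16) = 447/4 ≈ 111.75)
v/(√(743 - 1785)) + 1152/(-2778) = 447/(4*(√(743 - 1785))) + 1152/(-2778) = 447/(4*(√(-1042))) + 1152*(-1/2778) = 447/(4*((I*√1042))) - 192/463 = 447*(-I*√1042/1042)/4 - 192/463 = -447*I*√1042/4168 - 192/463 = -192/463 - 447*I*√1042/4168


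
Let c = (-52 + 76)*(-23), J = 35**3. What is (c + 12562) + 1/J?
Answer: 514928751/42875 ≈ 12010.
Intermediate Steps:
J = 42875
c = -552 (c = 24*(-23) = -552)
(c + 12562) + 1/J = (-552 + 12562) + 1/42875 = 12010 + 1/42875 = 514928751/42875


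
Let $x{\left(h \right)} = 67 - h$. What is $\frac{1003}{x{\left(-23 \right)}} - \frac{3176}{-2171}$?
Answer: $\frac{2463353}{195390} \approx 12.607$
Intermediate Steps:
$\frac{1003}{x{\left(-23 \right)}} - \frac{3176}{-2171} = \frac{1003}{67 - -23} - \frac{3176}{-2171} = \frac{1003}{67 + 23} - - \frac{3176}{2171} = \frac{1003}{90} + \frac{3176}{2171} = \frac{2463353}{195390}$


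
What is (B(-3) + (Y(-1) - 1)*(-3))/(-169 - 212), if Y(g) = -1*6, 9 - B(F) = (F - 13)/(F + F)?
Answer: -82/1143 ≈ -0.071741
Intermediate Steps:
B(F) = 9 - (-13 + F)/(2*F) (B(F) = 9 - (F - 13)/(F + F) = 9 - (-13 + F)/(2*F))
Y(g) = -6
(B(-3) + (Y(-1) - 1)*(-3))/(-169 - 212) = ((½)*(13 + 17*(-3))/(-3) + (-6 - 1)*(-3))/(-169 - 212) = ((½)*(-⅓)*(13 - 51) - 7*(-3))/(-381) = ((½)*(-⅓)*(-38) + 21)*(-1/381) = (19/3 + 21)*(-1/381) = (82/3)*(-1/381) = -82/1143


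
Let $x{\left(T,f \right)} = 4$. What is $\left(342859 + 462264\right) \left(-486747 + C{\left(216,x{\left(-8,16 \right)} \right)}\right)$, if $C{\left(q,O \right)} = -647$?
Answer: $-392412119462$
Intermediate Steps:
$\left(342859 + 462264\right) \left(-486747 + C{\left(216,x{\left(-8,16 \right)} \right)}\right) = \left(342859 + 462264\right) \left(-486747 - 647\right) = 805123 \left(-487394\right) = -392412119462$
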